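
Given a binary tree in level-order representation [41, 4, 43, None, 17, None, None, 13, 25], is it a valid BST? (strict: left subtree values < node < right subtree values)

Level-order array: [41, 4, 43, None, 17, None, None, 13, 25]
Validate using subtree bounds (lo, hi): at each node, require lo < value < hi,
then recurse left with hi=value and right with lo=value.
Preorder trace (stopping at first violation):
  at node 41 with bounds (-inf, +inf): OK
  at node 4 with bounds (-inf, 41): OK
  at node 17 with bounds (4, 41): OK
  at node 13 with bounds (4, 17): OK
  at node 25 with bounds (17, 41): OK
  at node 43 with bounds (41, +inf): OK
No violation found at any node.
Result: Valid BST


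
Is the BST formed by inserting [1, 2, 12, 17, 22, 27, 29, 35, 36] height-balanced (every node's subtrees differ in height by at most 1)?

Tree (level-order array): [1, None, 2, None, 12, None, 17, None, 22, None, 27, None, 29, None, 35, None, 36]
Definition: a tree is height-balanced if, at every node, |h(left) - h(right)| <= 1 (empty subtree has height -1).
Bottom-up per-node check:
  node 36: h_left=-1, h_right=-1, diff=0 [OK], height=0
  node 35: h_left=-1, h_right=0, diff=1 [OK], height=1
  node 29: h_left=-1, h_right=1, diff=2 [FAIL (|-1-1|=2 > 1)], height=2
  node 27: h_left=-1, h_right=2, diff=3 [FAIL (|-1-2|=3 > 1)], height=3
  node 22: h_left=-1, h_right=3, diff=4 [FAIL (|-1-3|=4 > 1)], height=4
  node 17: h_left=-1, h_right=4, diff=5 [FAIL (|-1-4|=5 > 1)], height=5
  node 12: h_left=-1, h_right=5, diff=6 [FAIL (|-1-5|=6 > 1)], height=6
  node 2: h_left=-1, h_right=6, diff=7 [FAIL (|-1-6|=7 > 1)], height=7
  node 1: h_left=-1, h_right=7, diff=8 [FAIL (|-1-7|=8 > 1)], height=8
Node 29 violates the condition: |-1 - 1| = 2 > 1.
Result: Not balanced


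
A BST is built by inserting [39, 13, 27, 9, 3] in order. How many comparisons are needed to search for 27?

Search path for 27: 39 -> 13 -> 27
Found: True
Comparisons: 3


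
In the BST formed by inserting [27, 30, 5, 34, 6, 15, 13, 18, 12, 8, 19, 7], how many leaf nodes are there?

Tree built from: [27, 30, 5, 34, 6, 15, 13, 18, 12, 8, 19, 7]
Tree (level-order array): [27, 5, 30, None, 6, None, 34, None, 15, None, None, 13, 18, 12, None, None, 19, 8, None, None, None, 7]
Rule: A leaf has 0 children.
Per-node child counts:
  node 27: 2 child(ren)
  node 5: 1 child(ren)
  node 6: 1 child(ren)
  node 15: 2 child(ren)
  node 13: 1 child(ren)
  node 12: 1 child(ren)
  node 8: 1 child(ren)
  node 7: 0 child(ren)
  node 18: 1 child(ren)
  node 19: 0 child(ren)
  node 30: 1 child(ren)
  node 34: 0 child(ren)
Matching nodes: [7, 19, 34]
Count of leaf nodes: 3


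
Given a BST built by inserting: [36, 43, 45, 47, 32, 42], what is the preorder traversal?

Tree insertion order: [36, 43, 45, 47, 32, 42]
Tree (level-order array): [36, 32, 43, None, None, 42, 45, None, None, None, 47]
Preorder traversal: [36, 32, 43, 42, 45, 47]


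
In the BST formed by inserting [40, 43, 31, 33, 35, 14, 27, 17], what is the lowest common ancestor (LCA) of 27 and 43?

Tree insertion order: [40, 43, 31, 33, 35, 14, 27, 17]
Tree (level-order array): [40, 31, 43, 14, 33, None, None, None, 27, None, 35, 17]
In a BST, the LCA of p=27, q=43 is the first node v on the
root-to-leaf path with p <= v <= q (go left if both < v, right if both > v).
Walk from root:
  at 40: 27 <= 40 <= 43, this is the LCA
LCA = 40


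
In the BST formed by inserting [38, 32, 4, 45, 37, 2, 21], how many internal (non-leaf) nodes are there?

Tree built from: [38, 32, 4, 45, 37, 2, 21]
Tree (level-order array): [38, 32, 45, 4, 37, None, None, 2, 21]
Rule: An internal node has at least one child.
Per-node child counts:
  node 38: 2 child(ren)
  node 32: 2 child(ren)
  node 4: 2 child(ren)
  node 2: 0 child(ren)
  node 21: 0 child(ren)
  node 37: 0 child(ren)
  node 45: 0 child(ren)
Matching nodes: [38, 32, 4]
Count of internal (non-leaf) nodes: 3


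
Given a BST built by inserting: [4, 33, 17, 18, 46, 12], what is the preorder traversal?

Tree insertion order: [4, 33, 17, 18, 46, 12]
Tree (level-order array): [4, None, 33, 17, 46, 12, 18]
Preorder traversal: [4, 33, 17, 12, 18, 46]


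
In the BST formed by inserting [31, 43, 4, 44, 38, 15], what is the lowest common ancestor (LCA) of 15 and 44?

Tree insertion order: [31, 43, 4, 44, 38, 15]
Tree (level-order array): [31, 4, 43, None, 15, 38, 44]
In a BST, the LCA of p=15, q=44 is the first node v on the
root-to-leaf path with p <= v <= q (go left if both < v, right if both > v).
Walk from root:
  at 31: 15 <= 31 <= 44, this is the LCA
LCA = 31


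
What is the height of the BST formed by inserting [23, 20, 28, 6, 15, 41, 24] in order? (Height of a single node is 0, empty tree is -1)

Insertion order: [23, 20, 28, 6, 15, 41, 24]
Tree (level-order array): [23, 20, 28, 6, None, 24, 41, None, 15]
Compute height bottom-up (empty subtree = -1):
  height(15) = 1 + max(-1, -1) = 0
  height(6) = 1 + max(-1, 0) = 1
  height(20) = 1 + max(1, -1) = 2
  height(24) = 1 + max(-1, -1) = 0
  height(41) = 1 + max(-1, -1) = 0
  height(28) = 1 + max(0, 0) = 1
  height(23) = 1 + max(2, 1) = 3
Height = 3


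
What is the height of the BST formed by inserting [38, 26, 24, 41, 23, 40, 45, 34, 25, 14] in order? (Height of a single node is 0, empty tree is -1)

Insertion order: [38, 26, 24, 41, 23, 40, 45, 34, 25, 14]
Tree (level-order array): [38, 26, 41, 24, 34, 40, 45, 23, 25, None, None, None, None, None, None, 14]
Compute height bottom-up (empty subtree = -1):
  height(14) = 1 + max(-1, -1) = 0
  height(23) = 1 + max(0, -1) = 1
  height(25) = 1 + max(-1, -1) = 0
  height(24) = 1 + max(1, 0) = 2
  height(34) = 1 + max(-1, -1) = 0
  height(26) = 1 + max(2, 0) = 3
  height(40) = 1 + max(-1, -1) = 0
  height(45) = 1 + max(-1, -1) = 0
  height(41) = 1 + max(0, 0) = 1
  height(38) = 1 + max(3, 1) = 4
Height = 4


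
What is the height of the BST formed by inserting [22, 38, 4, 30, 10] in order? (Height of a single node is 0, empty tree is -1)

Insertion order: [22, 38, 4, 30, 10]
Tree (level-order array): [22, 4, 38, None, 10, 30]
Compute height bottom-up (empty subtree = -1):
  height(10) = 1 + max(-1, -1) = 0
  height(4) = 1 + max(-1, 0) = 1
  height(30) = 1 + max(-1, -1) = 0
  height(38) = 1 + max(0, -1) = 1
  height(22) = 1 + max(1, 1) = 2
Height = 2


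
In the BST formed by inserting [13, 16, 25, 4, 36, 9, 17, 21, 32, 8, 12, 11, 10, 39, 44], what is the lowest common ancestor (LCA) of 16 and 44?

Tree insertion order: [13, 16, 25, 4, 36, 9, 17, 21, 32, 8, 12, 11, 10, 39, 44]
Tree (level-order array): [13, 4, 16, None, 9, None, 25, 8, 12, 17, 36, None, None, 11, None, None, 21, 32, 39, 10, None, None, None, None, None, None, 44]
In a BST, the LCA of p=16, q=44 is the first node v on the
root-to-leaf path with p <= v <= q (go left if both < v, right if both > v).
Walk from root:
  at 13: both 16 and 44 > 13, go right
  at 16: 16 <= 16 <= 44, this is the LCA
LCA = 16


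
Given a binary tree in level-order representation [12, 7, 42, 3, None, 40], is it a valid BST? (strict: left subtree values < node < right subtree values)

Level-order array: [12, 7, 42, 3, None, 40]
Validate using subtree bounds (lo, hi): at each node, require lo < value < hi,
then recurse left with hi=value and right with lo=value.
Preorder trace (stopping at first violation):
  at node 12 with bounds (-inf, +inf): OK
  at node 7 with bounds (-inf, 12): OK
  at node 3 with bounds (-inf, 7): OK
  at node 42 with bounds (12, +inf): OK
  at node 40 with bounds (12, 42): OK
No violation found at any node.
Result: Valid BST


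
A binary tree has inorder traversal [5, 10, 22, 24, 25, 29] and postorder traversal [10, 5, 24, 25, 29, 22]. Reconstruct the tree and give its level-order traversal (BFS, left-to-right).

Inorder:   [5, 10, 22, 24, 25, 29]
Postorder: [10, 5, 24, 25, 29, 22]
Algorithm: postorder visits root last, so walk postorder right-to-left;
each value is the root of the current inorder slice — split it at that
value, recurse on the right subtree first, then the left.
Recursive splits:
  root=22; inorder splits into left=[5, 10], right=[24, 25, 29]
  root=29; inorder splits into left=[24, 25], right=[]
  root=25; inorder splits into left=[24], right=[]
  root=24; inorder splits into left=[], right=[]
  root=5; inorder splits into left=[], right=[10]
  root=10; inorder splits into left=[], right=[]
Reconstructed level-order: [22, 5, 29, 10, 25, 24]


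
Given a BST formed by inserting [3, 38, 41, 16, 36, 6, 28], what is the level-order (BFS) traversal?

Tree insertion order: [3, 38, 41, 16, 36, 6, 28]
Tree (level-order array): [3, None, 38, 16, 41, 6, 36, None, None, None, None, 28]
BFS from the root, enqueuing left then right child of each popped node:
  queue [3] -> pop 3, enqueue [38], visited so far: [3]
  queue [38] -> pop 38, enqueue [16, 41], visited so far: [3, 38]
  queue [16, 41] -> pop 16, enqueue [6, 36], visited so far: [3, 38, 16]
  queue [41, 6, 36] -> pop 41, enqueue [none], visited so far: [3, 38, 16, 41]
  queue [6, 36] -> pop 6, enqueue [none], visited so far: [3, 38, 16, 41, 6]
  queue [36] -> pop 36, enqueue [28], visited so far: [3, 38, 16, 41, 6, 36]
  queue [28] -> pop 28, enqueue [none], visited so far: [3, 38, 16, 41, 6, 36, 28]
Result: [3, 38, 16, 41, 6, 36, 28]


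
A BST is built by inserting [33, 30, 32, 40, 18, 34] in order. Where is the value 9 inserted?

Starting tree (level order): [33, 30, 40, 18, 32, 34]
Insertion path: 33 -> 30 -> 18
Result: insert 9 as left child of 18
Final tree (level order): [33, 30, 40, 18, 32, 34, None, 9]


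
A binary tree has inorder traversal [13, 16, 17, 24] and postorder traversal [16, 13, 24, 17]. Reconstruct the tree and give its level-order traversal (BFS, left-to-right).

Inorder:   [13, 16, 17, 24]
Postorder: [16, 13, 24, 17]
Algorithm: postorder visits root last, so walk postorder right-to-left;
each value is the root of the current inorder slice — split it at that
value, recurse on the right subtree first, then the left.
Recursive splits:
  root=17; inorder splits into left=[13, 16], right=[24]
  root=24; inorder splits into left=[], right=[]
  root=13; inorder splits into left=[], right=[16]
  root=16; inorder splits into left=[], right=[]
Reconstructed level-order: [17, 13, 24, 16]


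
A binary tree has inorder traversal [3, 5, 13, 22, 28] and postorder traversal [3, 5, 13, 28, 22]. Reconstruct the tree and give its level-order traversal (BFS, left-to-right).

Inorder:   [3, 5, 13, 22, 28]
Postorder: [3, 5, 13, 28, 22]
Algorithm: postorder visits root last, so walk postorder right-to-left;
each value is the root of the current inorder slice — split it at that
value, recurse on the right subtree first, then the left.
Recursive splits:
  root=22; inorder splits into left=[3, 5, 13], right=[28]
  root=28; inorder splits into left=[], right=[]
  root=13; inorder splits into left=[3, 5], right=[]
  root=5; inorder splits into left=[3], right=[]
  root=3; inorder splits into left=[], right=[]
Reconstructed level-order: [22, 13, 28, 5, 3]


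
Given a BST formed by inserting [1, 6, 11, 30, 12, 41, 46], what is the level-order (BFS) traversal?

Tree insertion order: [1, 6, 11, 30, 12, 41, 46]
Tree (level-order array): [1, None, 6, None, 11, None, 30, 12, 41, None, None, None, 46]
BFS from the root, enqueuing left then right child of each popped node:
  queue [1] -> pop 1, enqueue [6], visited so far: [1]
  queue [6] -> pop 6, enqueue [11], visited so far: [1, 6]
  queue [11] -> pop 11, enqueue [30], visited so far: [1, 6, 11]
  queue [30] -> pop 30, enqueue [12, 41], visited so far: [1, 6, 11, 30]
  queue [12, 41] -> pop 12, enqueue [none], visited so far: [1, 6, 11, 30, 12]
  queue [41] -> pop 41, enqueue [46], visited so far: [1, 6, 11, 30, 12, 41]
  queue [46] -> pop 46, enqueue [none], visited so far: [1, 6, 11, 30, 12, 41, 46]
Result: [1, 6, 11, 30, 12, 41, 46]


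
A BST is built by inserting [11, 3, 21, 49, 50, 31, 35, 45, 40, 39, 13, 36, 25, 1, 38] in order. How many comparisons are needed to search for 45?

Search path for 45: 11 -> 21 -> 49 -> 31 -> 35 -> 45
Found: True
Comparisons: 6


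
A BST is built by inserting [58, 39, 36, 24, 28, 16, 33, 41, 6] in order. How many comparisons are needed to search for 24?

Search path for 24: 58 -> 39 -> 36 -> 24
Found: True
Comparisons: 4


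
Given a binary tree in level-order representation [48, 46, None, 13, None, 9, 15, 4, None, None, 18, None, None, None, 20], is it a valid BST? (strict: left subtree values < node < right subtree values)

Level-order array: [48, 46, None, 13, None, 9, 15, 4, None, None, 18, None, None, None, 20]
Validate using subtree bounds (lo, hi): at each node, require lo < value < hi,
then recurse left with hi=value and right with lo=value.
Preorder trace (stopping at first violation):
  at node 48 with bounds (-inf, +inf): OK
  at node 46 with bounds (-inf, 48): OK
  at node 13 with bounds (-inf, 46): OK
  at node 9 with bounds (-inf, 13): OK
  at node 4 with bounds (-inf, 9): OK
  at node 15 with bounds (13, 46): OK
  at node 18 with bounds (15, 46): OK
  at node 20 with bounds (18, 46): OK
No violation found at any node.
Result: Valid BST


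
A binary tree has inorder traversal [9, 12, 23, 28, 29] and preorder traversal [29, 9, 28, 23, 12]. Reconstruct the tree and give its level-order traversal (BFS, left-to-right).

Inorder:  [9, 12, 23, 28, 29]
Preorder: [29, 9, 28, 23, 12]
Algorithm: preorder visits root first, so consume preorder in order;
for each root, split the current inorder slice at that value into
left-subtree inorder and right-subtree inorder, then recurse.
Recursive splits:
  root=29; inorder splits into left=[9, 12, 23, 28], right=[]
  root=9; inorder splits into left=[], right=[12, 23, 28]
  root=28; inorder splits into left=[12, 23], right=[]
  root=23; inorder splits into left=[12], right=[]
  root=12; inorder splits into left=[], right=[]
Reconstructed level-order: [29, 9, 28, 23, 12]


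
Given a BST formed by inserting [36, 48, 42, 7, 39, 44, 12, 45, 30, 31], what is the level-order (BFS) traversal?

Tree insertion order: [36, 48, 42, 7, 39, 44, 12, 45, 30, 31]
Tree (level-order array): [36, 7, 48, None, 12, 42, None, None, 30, 39, 44, None, 31, None, None, None, 45]
BFS from the root, enqueuing left then right child of each popped node:
  queue [36] -> pop 36, enqueue [7, 48], visited so far: [36]
  queue [7, 48] -> pop 7, enqueue [12], visited so far: [36, 7]
  queue [48, 12] -> pop 48, enqueue [42], visited so far: [36, 7, 48]
  queue [12, 42] -> pop 12, enqueue [30], visited so far: [36, 7, 48, 12]
  queue [42, 30] -> pop 42, enqueue [39, 44], visited so far: [36, 7, 48, 12, 42]
  queue [30, 39, 44] -> pop 30, enqueue [31], visited so far: [36, 7, 48, 12, 42, 30]
  queue [39, 44, 31] -> pop 39, enqueue [none], visited so far: [36, 7, 48, 12, 42, 30, 39]
  queue [44, 31] -> pop 44, enqueue [45], visited so far: [36, 7, 48, 12, 42, 30, 39, 44]
  queue [31, 45] -> pop 31, enqueue [none], visited so far: [36, 7, 48, 12, 42, 30, 39, 44, 31]
  queue [45] -> pop 45, enqueue [none], visited so far: [36, 7, 48, 12, 42, 30, 39, 44, 31, 45]
Result: [36, 7, 48, 12, 42, 30, 39, 44, 31, 45]


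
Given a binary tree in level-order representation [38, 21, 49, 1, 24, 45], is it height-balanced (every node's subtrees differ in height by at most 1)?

Tree (level-order array): [38, 21, 49, 1, 24, 45]
Definition: a tree is height-balanced if, at every node, |h(left) - h(right)| <= 1 (empty subtree has height -1).
Bottom-up per-node check:
  node 1: h_left=-1, h_right=-1, diff=0 [OK], height=0
  node 24: h_left=-1, h_right=-1, diff=0 [OK], height=0
  node 21: h_left=0, h_right=0, diff=0 [OK], height=1
  node 45: h_left=-1, h_right=-1, diff=0 [OK], height=0
  node 49: h_left=0, h_right=-1, diff=1 [OK], height=1
  node 38: h_left=1, h_right=1, diff=0 [OK], height=2
All nodes satisfy the balance condition.
Result: Balanced


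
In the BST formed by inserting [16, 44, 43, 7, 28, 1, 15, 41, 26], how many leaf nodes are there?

Tree built from: [16, 44, 43, 7, 28, 1, 15, 41, 26]
Tree (level-order array): [16, 7, 44, 1, 15, 43, None, None, None, None, None, 28, None, 26, 41]
Rule: A leaf has 0 children.
Per-node child counts:
  node 16: 2 child(ren)
  node 7: 2 child(ren)
  node 1: 0 child(ren)
  node 15: 0 child(ren)
  node 44: 1 child(ren)
  node 43: 1 child(ren)
  node 28: 2 child(ren)
  node 26: 0 child(ren)
  node 41: 0 child(ren)
Matching nodes: [1, 15, 26, 41]
Count of leaf nodes: 4


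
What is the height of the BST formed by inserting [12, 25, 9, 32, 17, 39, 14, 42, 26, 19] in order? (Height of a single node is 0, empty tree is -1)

Insertion order: [12, 25, 9, 32, 17, 39, 14, 42, 26, 19]
Tree (level-order array): [12, 9, 25, None, None, 17, 32, 14, 19, 26, 39, None, None, None, None, None, None, None, 42]
Compute height bottom-up (empty subtree = -1):
  height(9) = 1 + max(-1, -1) = 0
  height(14) = 1 + max(-1, -1) = 0
  height(19) = 1 + max(-1, -1) = 0
  height(17) = 1 + max(0, 0) = 1
  height(26) = 1 + max(-1, -1) = 0
  height(42) = 1 + max(-1, -1) = 0
  height(39) = 1 + max(-1, 0) = 1
  height(32) = 1 + max(0, 1) = 2
  height(25) = 1 + max(1, 2) = 3
  height(12) = 1 + max(0, 3) = 4
Height = 4


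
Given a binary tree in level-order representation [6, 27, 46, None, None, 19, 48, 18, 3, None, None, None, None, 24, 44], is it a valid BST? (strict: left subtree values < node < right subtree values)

Level-order array: [6, 27, 46, None, None, 19, 48, 18, 3, None, None, None, None, 24, 44]
Validate using subtree bounds (lo, hi): at each node, require lo < value < hi,
then recurse left with hi=value and right with lo=value.
Preorder trace (stopping at first violation):
  at node 6 with bounds (-inf, +inf): OK
  at node 27 with bounds (-inf, 6): VIOLATION
Node 27 violates its bound: not (-inf < 27 < 6).
Result: Not a valid BST


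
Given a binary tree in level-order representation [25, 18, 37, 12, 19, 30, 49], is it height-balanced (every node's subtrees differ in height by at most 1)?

Tree (level-order array): [25, 18, 37, 12, 19, 30, 49]
Definition: a tree is height-balanced if, at every node, |h(left) - h(right)| <= 1 (empty subtree has height -1).
Bottom-up per-node check:
  node 12: h_left=-1, h_right=-1, diff=0 [OK], height=0
  node 19: h_left=-1, h_right=-1, diff=0 [OK], height=0
  node 18: h_left=0, h_right=0, diff=0 [OK], height=1
  node 30: h_left=-1, h_right=-1, diff=0 [OK], height=0
  node 49: h_left=-1, h_right=-1, diff=0 [OK], height=0
  node 37: h_left=0, h_right=0, diff=0 [OK], height=1
  node 25: h_left=1, h_right=1, diff=0 [OK], height=2
All nodes satisfy the balance condition.
Result: Balanced


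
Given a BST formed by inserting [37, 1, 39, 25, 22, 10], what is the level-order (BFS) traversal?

Tree insertion order: [37, 1, 39, 25, 22, 10]
Tree (level-order array): [37, 1, 39, None, 25, None, None, 22, None, 10]
BFS from the root, enqueuing left then right child of each popped node:
  queue [37] -> pop 37, enqueue [1, 39], visited so far: [37]
  queue [1, 39] -> pop 1, enqueue [25], visited so far: [37, 1]
  queue [39, 25] -> pop 39, enqueue [none], visited so far: [37, 1, 39]
  queue [25] -> pop 25, enqueue [22], visited so far: [37, 1, 39, 25]
  queue [22] -> pop 22, enqueue [10], visited so far: [37, 1, 39, 25, 22]
  queue [10] -> pop 10, enqueue [none], visited so far: [37, 1, 39, 25, 22, 10]
Result: [37, 1, 39, 25, 22, 10]


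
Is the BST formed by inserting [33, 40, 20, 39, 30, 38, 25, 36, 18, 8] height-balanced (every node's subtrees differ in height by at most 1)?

Tree (level-order array): [33, 20, 40, 18, 30, 39, None, 8, None, 25, None, 38, None, None, None, None, None, 36]
Definition: a tree is height-balanced if, at every node, |h(left) - h(right)| <= 1 (empty subtree has height -1).
Bottom-up per-node check:
  node 8: h_left=-1, h_right=-1, diff=0 [OK], height=0
  node 18: h_left=0, h_right=-1, diff=1 [OK], height=1
  node 25: h_left=-1, h_right=-1, diff=0 [OK], height=0
  node 30: h_left=0, h_right=-1, diff=1 [OK], height=1
  node 20: h_left=1, h_right=1, diff=0 [OK], height=2
  node 36: h_left=-1, h_right=-1, diff=0 [OK], height=0
  node 38: h_left=0, h_right=-1, diff=1 [OK], height=1
  node 39: h_left=1, h_right=-1, diff=2 [FAIL (|1--1|=2 > 1)], height=2
  node 40: h_left=2, h_right=-1, diff=3 [FAIL (|2--1|=3 > 1)], height=3
  node 33: h_left=2, h_right=3, diff=1 [OK], height=4
Node 39 violates the condition: |1 - -1| = 2 > 1.
Result: Not balanced


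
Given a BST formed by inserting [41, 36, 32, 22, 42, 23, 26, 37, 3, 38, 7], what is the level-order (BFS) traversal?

Tree insertion order: [41, 36, 32, 22, 42, 23, 26, 37, 3, 38, 7]
Tree (level-order array): [41, 36, 42, 32, 37, None, None, 22, None, None, 38, 3, 23, None, None, None, 7, None, 26]
BFS from the root, enqueuing left then right child of each popped node:
  queue [41] -> pop 41, enqueue [36, 42], visited so far: [41]
  queue [36, 42] -> pop 36, enqueue [32, 37], visited so far: [41, 36]
  queue [42, 32, 37] -> pop 42, enqueue [none], visited so far: [41, 36, 42]
  queue [32, 37] -> pop 32, enqueue [22], visited so far: [41, 36, 42, 32]
  queue [37, 22] -> pop 37, enqueue [38], visited so far: [41, 36, 42, 32, 37]
  queue [22, 38] -> pop 22, enqueue [3, 23], visited so far: [41, 36, 42, 32, 37, 22]
  queue [38, 3, 23] -> pop 38, enqueue [none], visited so far: [41, 36, 42, 32, 37, 22, 38]
  queue [3, 23] -> pop 3, enqueue [7], visited so far: [41, 36, 42, 32, 37, 22, 38, 3]
  queue [23, 7] -> pop 23, enqueue [26], visited so far: [41, 36, 42, 32, 37, 22, 38, 3, 23]
  queue [7, 26] -> pop 7, enqueue [none], visited so far: [41, 36, 42, 32, 37, 22, 38, 3, 23, 7]
  queue [26] -> pop 26, enqueue [none], visited so far: [41, 36, 42, 32, 37, 22, 38, 3, 23, 7, 26]
Result: [41, 36, 42, 32, 37, 22, 38, 3, 23, 7, 26]


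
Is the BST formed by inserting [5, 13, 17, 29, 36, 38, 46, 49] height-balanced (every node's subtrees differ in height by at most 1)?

Tree (level-order array): [5, None, 13, None, 17, None, 29, None, 36, None, 38, None, 46, None, 49]
Definition: a tree is height-balanced if, at every node, |h(left) - h(right)| <= 1 (empty subtree has height -1).
Bottom-up per-node check:
  node 49: h_left=-1, h_right=-1, diff=0 [OK], height=0
  node 46: h_left=-1, h_right=0, diff=1 [OK], height=1
  node 38: h_left=-1, h_right=1, diff=2 [FAIL (|-1-1|=2 > 1)], height=2
  node 36: h_left=-1, h_right=2, diff=3 [FAIL (|-1-2|=3 > 1)], height=3
  node 29: h_left=-1, h_right=3, diff=4 [FAIL (|-1-3|=4 > 1)], height=4
  node 17: h_left=-1, h_right=4, diff=5 [FAIL (|-1-4|=5 > 1)], height=5
  node 13: h_left=-1, h_right=5, diff=6 [FAIL (|-1-5|=6 > 1)], height=6
  node 5: h_left=-1, h_right=6, diff=7 [FAIL (|-1-6|=7 > 1)], height=7
Node 38 violates the condition: |-1 - 1| = 2 > 1.
Result: Not balanced


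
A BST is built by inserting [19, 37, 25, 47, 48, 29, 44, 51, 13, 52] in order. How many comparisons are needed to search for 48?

Search path for 48: 19 -> 37 -> 47 -> 48
Found: True
Comparisons: 4


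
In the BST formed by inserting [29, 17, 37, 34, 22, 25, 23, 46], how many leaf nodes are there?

Tree built from: [29, 17, 37, 34, 22, 25, 23, 46]
Tree (level-order array): [29, 17, 37, None, 22, 34, 46, None, 25, None, None, None, None, 23]
Rule: A leaf has 0 children.
Per-node child counts:
  node 29: 2 child(ren)
  node 17: 1 child(ren)
  node 22: 1 child(ren)
  node 25: 1 child(ren)
  node 23: 0 child(ren)
  node 37: 2 child(ren)
  node 34: 0 child(ren)
  node 46: 0 child(ren)
Matching nodes: [23, 34, 46]
Count of leaf nodes: 3


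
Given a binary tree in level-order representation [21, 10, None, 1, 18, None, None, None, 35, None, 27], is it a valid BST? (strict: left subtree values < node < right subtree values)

Level-order array: [21, 10, None, 1, 18, None, None, None, 35, None, 27]
Validate using subtree bounds (lo, hi): at each node, require lo < value < hi,
then recurse left with hi=value and right with lo=value.
Preorder trace (stopping at first violation):
  at node 21 with bounds (-inf, +inf): OK
  at node 10 with bounds (-inf, 21): OK
  at node 1 with bounds (-inf, 10): OK
  at node 18 with bounds (10, 21): OK
  at node 35 with bounds (18, 21): VIOLATION
Node 35 violates its bound: not (18 < 35 < 21).
Result: Not a valid BST


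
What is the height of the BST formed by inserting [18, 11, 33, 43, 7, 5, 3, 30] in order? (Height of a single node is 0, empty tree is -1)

Insertion order: [18, 11, 33, 43, 7, 5, 3, 30]
Tree (level-order array): [18, 11, 33, 7, None, 30, 43, 5, None, None, None, None, None, 3]
Compute height bottom-up (empty subtree = -1):
  height(3) = 1 + max(-1, -1) = 0
  height(5) = 1 + max(0, -1) = 1
  height(7) = 1 + max(1, -1) = 2
  height(11) = 1 + max(2, -1) = 3
  height(30) = 1 + max(-1, -1) = 0
  height(43) = 1 + max(-1, -1) = 0
  height(33) = 1 + max(0, 0) = 1
  height(18) = 1 + max(3, 1) = 4
Height = 4


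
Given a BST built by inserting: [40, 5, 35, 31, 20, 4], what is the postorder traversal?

Tree insertion order: [40, 5, 35, 31, 20, 4]
Tree (level-order array): [40, 5, None, 4, 35, None, None, 31, None, 20]
Postorder traversal: [4, 20, 31, 35, 5, 40]


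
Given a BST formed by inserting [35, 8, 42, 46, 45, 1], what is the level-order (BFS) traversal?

Tree insertion order: [35, 8, 42, 46, 45, 1]
Tree (level-order array): [35, 8, 42, 1, None, None, 46, None, None, 45]
BFS from the root, enqueuing left then right child of each popped node:
  queue [35] -> pop 35, enqueue [8, 42], visited so far: [35]
  queue [8, 42] -> pop 8, enqueue [1], visited so far: [35, 8]
  queue [42, 1] -> pop 42, enqueue [46], visited so far: [35, 8, 42]
  queue [1, 46] -> pop 1, enqueue [none], visited so far: [35, 8, 42, 1]
  queue [46] -> pop 46, enqueue [45], visited so far: [35, 8, 42, 1, 46]
  queue [45] -> pop 45, enqueue [none], visited so far: [35, 8, 42, 1, 46, 45]
Result: [35, 8, 42, 1, 46, 45]


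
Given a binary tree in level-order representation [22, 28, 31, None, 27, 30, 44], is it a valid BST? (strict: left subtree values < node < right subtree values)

Level-order array: [22, 28, 31, None, 27, 30, 44]
Validate using subtree bounds (lo, hi): at each node, require lo < value < hi,
then recurse left with hi=value and right with lo=value.
Preorder trace (stopping at first violation):
  at node 22 with bounds (-inf, +inf): OK
  at node 28 with bounds (-inf, 22): VIOLATION
Node 28 violates its bound: not (-inf < 28 < 22).
Result: Not a valid BST


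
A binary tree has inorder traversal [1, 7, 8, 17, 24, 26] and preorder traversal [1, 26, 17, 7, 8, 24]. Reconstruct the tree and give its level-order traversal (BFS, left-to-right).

Inorder:  [1, 7, 8, 17, 24, 26]
Preorder: [1, 26, 17, 7, 8, 24]
Algorithm: preorder visits root first, so consume preorder in order;
for each root, split the current inorder slice at that value into
left-subtree inorder and right-subtree inorder, then recurse.
Recursive splits:
  root=1; inorder splits into left=[], right=[7, 8, 17, 24, 26]
  root=26; inorder splits into left=[7, 8, 17, 24], right=[]
  root=17; inorder splits into left=[7, 8], right=[24]
  root=7; inorder splits into left=[], right=[8]
  root=8; inorder splits into left=[], right=[]
  root=24; inorder splits into left=[], right=[]
Reconstructed level-order: [1, 26, 17, 7, 24, 8]


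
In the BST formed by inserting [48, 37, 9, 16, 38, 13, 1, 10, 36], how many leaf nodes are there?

Tree built from: [48, 37, 9, 16, 38, 13, 1, 10, 36]
Tree (level-order array): [48, 37, None, 9, 38, 1, 16, None, None, None, None, 13, 36, 10]
Rule: A leaf has 0 children.
Per-node child counts:
  node 48: 1 child(ren)
  node 37: 2 child(ren)
  node 9: 2 child(ren)
  node 1: 0 child(ren)
  node 16: 2 child(ren)
  node 13: 1 child(ren)
  node 10: 0 child(ren)
  node 36: 0 child(ren)
  node 38: 0 child(ren)
Matching nodes: [1, 10, 36, 38]
Count of leaf nodes: 4


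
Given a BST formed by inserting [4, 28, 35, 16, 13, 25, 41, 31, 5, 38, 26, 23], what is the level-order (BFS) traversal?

Tree insertion order: [4, 28, 35, 16, 13, 25, 41, 31, 5, 38, 26, 23]
Tree (level-order array): [4, None, 28, 16, 35, 13, 25, 31, 41, 5, None, 23, 26, None, None, 38]
BFS from the root, enqueuing left then right child of each popped node:
  queue [4] -> pop 4, enqueue [28], visited so far: [4]
  queue [28] -> pop 28, enqueue [16, 35], visited so far: [4, 28]
  queue [16, 35] -> pop 16, enqueue [13, 25], visited so far: [4, 28, 16]
  queue [35, 13, 25] -> pop 35, enqueue [31, 41], visited so far: [4, 28, 16, 35]
  queue [13, 25, 31, 41] -> pop 13, enqueue [5], visited so far: [4, 28, 16, 35, 13]
  queue [25, 31, 41, 5] -> pop 25, enqueue [23, 26], visited so far: [4, 28, 16, 35, 13, 25]
  queue [31, 41, 5, 23, 26] -> pop 31, enqueue [none], visited so far: [4, 28, 16, 35, 13, 25, 31]
  queue [41, 5, 23, 26] -> pop 41, enqueue [38], visited so far: [4, 28, 16, 35, 13, 25, 31, 41]
  queue [5, 23, 26, 38] -> pop 5, enqueue [none], visited so far: [4, 28, 16, 35, 13, 25, 31, 41, 5]
  queue [23, 26, 38] -> pop 23, enqueue [none], visited so far: [4, 28, 16, 35, 13, 25, 31, 41, 5, 23]
  queue [26, 38] -> pop 26, enqueue [none], visited so far: [4, 28, 16, 35, 13, 25, 31, 41, 5, 23, 26]
  queue [38] -> pop 38, enqueue [none], visited so far: [4, 28, 16, 35, 13, 25, 31, 41, 5, 23, 26, 38]
Result: [4, 28, 16, 35, 13, 25, 31, 41, 5, 23, 26, 38]


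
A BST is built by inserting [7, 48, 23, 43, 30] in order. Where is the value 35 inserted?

Starting tree (level order): [7, None, 48, 23, None, None, 43, 30]
Insertion path: 7 -> 48 -> 23 -> 43 -> 30
Result: insert 35 as right child of 30
Final tree (level order): [7, None, 48, 23, None, None, 43, 30, None, None, 35]


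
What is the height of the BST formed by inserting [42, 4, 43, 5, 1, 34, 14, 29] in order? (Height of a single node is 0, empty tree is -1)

Insertion order: [42, 4, 43, 5, 1, 34, 14, 29]
Tree (level-order array): [42, 4, 43, 1, 5, None, None, None, None, None, 34, 14, None, None, 29]
Compute height bottom-up (empty subtree = -1):
  height(1) = 1 + max(-1, -1) = 0
  height(29) = 1 + max(-1, -1) = 0
  height(14) = 1 + max(-1, 0) = 1
  height(34) = 1 + max(1, -1) = 2
  height(5) = 1 + max(-1, 2) = 3
  height(4) = 1 + max(0, 3) = 4
  height(43) = 1 + max(-1, -1) = 0
  height(42) = 1 + max(4, 0) = 5
Height = 5


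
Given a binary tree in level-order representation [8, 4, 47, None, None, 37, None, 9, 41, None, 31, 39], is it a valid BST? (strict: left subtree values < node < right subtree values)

Level-order array: [8, 4, 47, None, None, 37, None, 9, 41, None, 31, 39]
Validate using subtree bounds (lo, hi): at each node, require lo < value < hi,
then recurse left with hi=value and right with lo=value.
Preorder trace (stopping at first violation):
  at node 8 with bounds (-inf, +inf): OK
  at node 4 with bounds (-inf, 8): OK
  at node 47 with bounds (8, +inf): OK
  at node 37 with bounds (8, 47): OK
  at node 9 with bounds (8, 37): OK
  at node 31 with bounds (9, 37): OK
  at node 41 with bounds (37, 47): OK
  at node 39 with bounds (37, 41): OK
No violation found at any node.
Result: Valid BST


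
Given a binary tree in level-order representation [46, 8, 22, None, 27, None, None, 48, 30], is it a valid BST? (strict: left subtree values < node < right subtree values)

Level-order array: [46, 8, 22, None, 27, None, None, 48, 30]
Validate using subtree bounds (lo, hi): at each node, require lo < value < hi,
then recurse left with hi=value and right with lo=value.
Preorder trace (stopping at first violation):
  at node 46 with bounds (-inf, +inf): OK
  at node 8 with bounds (-inf, 46): OK
  at node 27 with bounds (8, 46): OK
  at node 48 with bounds (8, 27): VIOLATION
Node 48 violates its bound: not (8 < 48 < 27).
Result: Not a valid BST


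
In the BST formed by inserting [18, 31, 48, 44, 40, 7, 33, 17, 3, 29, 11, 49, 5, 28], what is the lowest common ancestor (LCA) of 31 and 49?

Tree insertion order: [18, 31, 48, 44, 40, 7, 33, 17, 3, 29, 11, 49, 5, 28]
Tree (level-order array): [18, 7, 31, 3, 17, 29, 48, None, 5, 11, None, 28, None, 44, 49, None, None, None, None, None, None, 40, None, None, None, 33]
In a BST, the LCA of p=31, q=49 is the first node v on the
root-to-leaf path with p <= v <= q (go left if both < v, right if both > v).
Walk from root:
  at 18: both 31 and 49 > 18, go right
  at 31: 31 <= 31 <= 49, this is the LCA
LCA = 31


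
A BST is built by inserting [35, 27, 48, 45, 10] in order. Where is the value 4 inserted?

Starting tree (level order): [35, 27, 48, 10, None, 45]
Insertion path: 35 -> 27 -> 10
Result: insert 4 as left child of 10
Final tree (level order): [35, 27, 48, 10, None, 45, None, 4]


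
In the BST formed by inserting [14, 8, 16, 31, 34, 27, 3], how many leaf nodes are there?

Tree built from: [14, 8, 16, 31, 34, 27, 3]
Tree (level-order array): [14, 8, 16, 3, None, None, 31, None, None, 27, 34]
Rule: A leaf has 0 children.
Per-node child counts:
  node 14: 2 child(ren)
  node 8: 1 child(ren)
  node 3: 0 child(ren)
  node 16: 1 child(ren)
  node 31: 2 child(ren)
  node 27: 0 child(ren)
  node 34: 0 child(ren)
Matching nodes: [3, 27, 34]
Count of leaf nodes: 3


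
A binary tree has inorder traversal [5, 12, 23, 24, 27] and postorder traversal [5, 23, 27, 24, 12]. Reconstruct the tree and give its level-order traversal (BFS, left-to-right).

Inorder:   [5, 12, 23, 24, 27]
Postorder: [5, 23, 27, 24, 12]
Algorithm: postorder visits root last, so walk postorder right-to-left;
each value is the root of the current inorder slice — split it at that
value, recurse on the right subtree first, then the left.
Recursive splits:
  root=12; inorder splits into left=[5], right=[23, 24, 27]
  root=24; inorder splits into left=[23], right=[27]
  root=27; inorder splits into left=[], right=[]
  root=23; inorder splits into left=[], right=[]
  root=5; inorder splits into left=[], right=[]
Reconstructed level-order: [12, 5, 24, 23, 27]


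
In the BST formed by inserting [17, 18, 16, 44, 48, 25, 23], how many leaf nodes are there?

Tree built from: [17, 18, 16, 44, 48, 25, 23]
Tree (level-order array): [17, 16, 18, None, None, None, 44, 25, 48, 23]
Rule: A leaf has 0 children.
Per-node child counts:
  node 17: 2 child(ren)
  node 16: 0 child(ren)
  node 18: 1 child(ren)
  node 44: 2 child(ren)
  node 25: 1 child(ren)
  node 23: 0 child(ren)
  node 48: 0 child(ren)
Matching nodes: [16, 23, 48]
Count of leaf nodes: 3


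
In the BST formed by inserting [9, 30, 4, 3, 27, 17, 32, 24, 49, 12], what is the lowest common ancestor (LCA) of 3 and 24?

Tree insertion order: [9, 30, 4, 3, 27, 17, 32, 24, 49, 12]
Tree (level-order array): [9, 4, 30, 3, None, 27, 32, None, None, 17, None, None, 49, 12, 24]
In a BST, the LCA of p=3, q=24 is the first node v on the
root-to-leaf path with p <= v <= q (go left if both < v, right if both > v).
Walk from root:
  at 9: 3 <= 9 <= 24, this is the LCA
LCA = 9


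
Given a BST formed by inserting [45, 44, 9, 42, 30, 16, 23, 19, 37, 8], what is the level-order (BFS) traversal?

Tree insertion order: [45, 44, 9, 42, 30, 16, 23, 19, 37, 8]
Tree (level-order array): [45, 44, None, 9, None, 8, 42, None, None, 30, None, 16, 37, None, 23, None, None, 19]
BFS from the root, enqueuing left then right child of each popped node:
  queue [45] -> pop 45, enqueue [44], visited so far: [45]
  queue [44] -> pop 44, enqueue [9], visited so far: [45, 44]
  queue [9] -> pop 9, enqueue [8, 42], visited so far: [45, 44, 9]
  queue [8, 42] -> pop 8, enqueue [none], visited so far: [45, 44, 9, 8]
  queue [42] -> pop 42, enqueue [30], visited so far: [45, 44, 9, 8, 42]
  queue [30] -> pop 30, enqueue [16, 37], visited so far: [45, 44, 9, 8, 42, 30]
  queue [16, 37] -> pop 16, enqueue [23], visited so far: [45, 44, 9, 8, 42, 30, 16]
  queue [37, 23] -> pop 37, enqueue [none], visited so far: [45, 44, 9, 8, 42, 30, 16, 37]
  queue [23] -> pop 23, enqueue [19], visited so far: [45, 44, 9, 8, 42, 30, 16, 37, 23]
  queue [19] -> pop 19, enqueue [none], visited so far: [45, 44, 9, 8, 42, 30, 16, 37, 23, 19]
Result: [45, 44, 9, 8, 42, 30, 16, 37, 23, 19]


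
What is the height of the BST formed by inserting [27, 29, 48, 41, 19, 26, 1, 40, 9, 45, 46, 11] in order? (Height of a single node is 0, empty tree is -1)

Insertion order: [27, 29, 48, 41, 19, 26, 1, 40, 9, 45, 46, 11]
Tree (level-order array): [27, 19, 29, 1, 26, None, 48, None, 9, None, None, 41, None, None, 11, 40, 45, None, None, None, None, None, 46]
Compute height bottom-up (empty subtree = -1):
  height(11) = 1 + max(-1, -1) = 0
  height(9) = 1 + max(-1, 0) = 1
  height(1) = 1 + max(-1, 1) = 2
  height(26) = 1 + max(-1, -1) = 0
  height(19) = 1 + max(2, 0) = 3
  height(40) = 1 + max(-1, -1) = 0
  height(46) = 1 + max(-1, -1) = 0
  height(45) = 1 + max(-1, 0) = 1
  height(41) = 1 + max(0, 1) = 2
  height(48) = 1 + max(2, -1) = 3
  height(29) = 1 + max(-1, 3) = 4
  height(27) = 1 + max(3, 4) = 5
Height = 5


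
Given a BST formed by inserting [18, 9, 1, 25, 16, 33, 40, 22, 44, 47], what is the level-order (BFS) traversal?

Tree insertion order: [18, 9, 1, 25, 16, 33, 40, 22, 44, 47]
Tree (level-order array): [18, 9, 25, 1, 16, 22, 33, None, None, None, None, None, None, None, 40, None, 44, None, 47]
BFS from the root, enqueuing left then right child of each popped node:
  queue [18] -> pop 18, enqueue [9, 25], visited so far: [18]
  queue [9, 25] -> pop 9, enqueue [1, 16], visited so far: [18, 9]
  queue [25, 1, 16] -> pop 25, enqueue [22, 33], visited so far: [18, 9, 25]
  queue [1, 16, 22, 33] -> pop 1, enqueue [none], visited so far: [18, 9, 25, 1]
  queue [16, 22, 33] -> pop 16, enqueue [none], visited so far: [18, 9, 25, 1, 16]
  queue [22, 33] -> pop 22, enqueue [none], visited so far: [18, 9, 25, 1, 16, 22]
  queue [33] -> pop 33, enqueue [40], visited so far: [18, 9, 25, 1, 16, 22, 33]
  queue [40] -> pop 40, enqueue [44], visited so far: [18, 9, 25, 1, 16, 22, 33, 40]
  queue [44] -> pop 44, enqueue [47], visited so far: [18, 9, 25, 1, 16, 22, 33, 40, 44]
  queue [47] -> pop 47, enqueue [none], visited so far: [18, 9, 25, 1, 16, 22, 33, 40, 44, 47]
Result: [18, 9, 25, 1, 16, 22, 33, 40, 44, 47]


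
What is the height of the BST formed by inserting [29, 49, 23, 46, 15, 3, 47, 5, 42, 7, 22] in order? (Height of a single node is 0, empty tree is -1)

Insertion order: [29, 49, 23, 46, 15, 3, 47, 5, 42, 7, 22]
Tree (level-order array): [29, 23, 49, 15, None, 46, None, 3, 22, 42, 47, None, 5, None, None, None, None, None, None, None, 7]
Compute height bottom-up (empty subtree = -1):
  height(7) = 1 + max(-1, -1) = 0
  height(5) = 1 + max(-1, 0) = 1
  height(3) = 1 + max(-1, 1) = 2
  height(22) = 1 + max(-1, -1) = 0
  height(15) = 1 + max(2, 0) = 3
  height(23) = 1 + max(3, -1) = 4
  height(42) = 1 + max(-1, -1) = 0
  height(47) = 1 + max(-1, -1) = 0
  height(46) = 1 + max(0, 0) = 1
  height(49) = 1 + max(1, -1) = 2
  height(29) = 1 + max(4, 2) = 5
Height = 5


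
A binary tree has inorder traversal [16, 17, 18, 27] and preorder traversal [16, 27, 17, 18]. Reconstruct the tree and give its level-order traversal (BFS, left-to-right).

Inorder:  [16, 17, 18, 27]
Preorder: [16, 27, 17, 18]
Algorithm: preorder visits root first, so consume preorder in order;
for each root, split the current inorder slice at that value into
left-subtree inorder and right-subtree inorder, then recurse.
Recursive splits:
  root=16; inorder splits into left=[], right=[17, 18, 27]
  root=27; inorder splits into left=[17, 18], right=[]
  root=17; inorder splits into left=[], right=[18]
  root=18; inorder splits into left=[], right=[]
Reconstructed level-order: [16, 27, 17, 18]


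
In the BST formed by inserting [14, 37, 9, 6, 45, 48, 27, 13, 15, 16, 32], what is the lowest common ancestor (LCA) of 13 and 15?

Tree insertion order: [14, 37, 9, 6, 45, 48, 27, 13, 15, 16, 32]
Tree (level-order array): [14, 9, 37, 6, 13, 27, 45, None, None, None, None, 15, 32, None, 48, None, 16]
In a BST, the LCA of p=13, q=15 is the first node v on the
root-to-leaf path with p <= v <= q (go left if both < v, right if both > v).
Walk from root:
  at 14: 13 <= 14 <= 15, this is the LCA
LCA = 14


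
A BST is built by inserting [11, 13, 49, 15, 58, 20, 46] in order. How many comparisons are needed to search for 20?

Search path for 20: 11 -> 13 -> 49 -> 15 -> 20
Found: True
Comparisons: 5
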